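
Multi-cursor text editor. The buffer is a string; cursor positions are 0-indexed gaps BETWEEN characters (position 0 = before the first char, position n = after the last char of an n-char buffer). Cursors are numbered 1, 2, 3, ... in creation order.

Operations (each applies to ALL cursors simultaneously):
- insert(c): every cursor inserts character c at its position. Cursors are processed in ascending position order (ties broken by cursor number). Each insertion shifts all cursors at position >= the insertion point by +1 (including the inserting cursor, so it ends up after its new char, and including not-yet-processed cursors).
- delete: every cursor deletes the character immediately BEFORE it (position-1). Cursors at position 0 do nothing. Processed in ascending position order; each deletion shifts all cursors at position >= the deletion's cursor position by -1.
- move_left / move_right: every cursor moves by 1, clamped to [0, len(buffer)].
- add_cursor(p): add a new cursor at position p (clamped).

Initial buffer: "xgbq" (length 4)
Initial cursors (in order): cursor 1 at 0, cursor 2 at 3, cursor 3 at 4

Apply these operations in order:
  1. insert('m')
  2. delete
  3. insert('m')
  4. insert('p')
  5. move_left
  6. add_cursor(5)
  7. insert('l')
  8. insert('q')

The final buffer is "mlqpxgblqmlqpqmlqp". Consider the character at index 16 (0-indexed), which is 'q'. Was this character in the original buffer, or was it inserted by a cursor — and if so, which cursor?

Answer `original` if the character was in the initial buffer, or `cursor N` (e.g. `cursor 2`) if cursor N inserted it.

Answer: cursor 3

Derivation:
After op 1 (insert('m')): buffer="mxgbmqm" (len 7), cursors c1@1 c2@5 c3@7, authorship 1...2.3
After op 2 (delete): buffer="xgbq" (len 4), cursors c1@0 c2@3 c3@4, authorship ....
After op 3 (insert('m')): buffer="mxgbmqm" (len 7), cursors c1@1 c2@5 c3@7, authorship 1...2.3
After op 4 (insert('p')): buffer="mpxgbmpqmp" (len 10), cursors c1@2 c2@7 c3@10, authorship 11...22.33
After op 5 (move_left): buffer="mpxgbmpqmp" (len 10), cursors c1@1 c2@6 c3@9, authorship 11...22.33
After op 6 (add_cursor(5)): buffer="mpxgbmpqmp" (len 10), cursors c1@1 c4@5 c2@6 c3@9, authorship 11...22.33
After op 7 (insert('l')): buffer="mlpxgblmlpqmlp" (len 14), cursors c1@2 c4@7 c2@9 c3@13, authorship 111...4222.333
After op 8 (insert('q')): buffer="mlqpxgblqmlqpqmlqp" (len 18), cursors c1@3 c4@9 c2@12 c3@17, authorship 1111...442222.3333
Authorship (.=original, N=cursor N): 1 1 1 1 . . . 4 4 2 2 2 2 . 3 3 3 3
Index 16: author = 3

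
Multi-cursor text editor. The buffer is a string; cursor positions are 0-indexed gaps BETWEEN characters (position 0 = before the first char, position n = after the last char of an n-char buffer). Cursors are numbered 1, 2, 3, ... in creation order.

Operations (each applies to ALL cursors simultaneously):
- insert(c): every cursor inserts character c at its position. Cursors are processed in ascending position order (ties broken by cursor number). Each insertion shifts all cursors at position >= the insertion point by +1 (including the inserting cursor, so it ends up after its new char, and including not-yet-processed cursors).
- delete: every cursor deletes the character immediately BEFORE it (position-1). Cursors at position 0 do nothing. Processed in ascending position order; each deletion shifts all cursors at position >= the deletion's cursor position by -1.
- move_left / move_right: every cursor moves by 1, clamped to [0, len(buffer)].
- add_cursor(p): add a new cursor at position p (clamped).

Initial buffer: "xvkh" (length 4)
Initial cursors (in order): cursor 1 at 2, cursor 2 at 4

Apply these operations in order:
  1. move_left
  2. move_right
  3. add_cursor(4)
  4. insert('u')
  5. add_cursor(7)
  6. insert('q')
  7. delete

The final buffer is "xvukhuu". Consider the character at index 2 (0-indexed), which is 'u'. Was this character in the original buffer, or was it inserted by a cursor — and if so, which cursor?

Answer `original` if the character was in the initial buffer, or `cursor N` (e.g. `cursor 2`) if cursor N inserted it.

After op 1 (move_left): buffer="xvkh" (len 4), cursors c1@1 c2@3, authorship ....
After op 2 (move_right): buffer="xvkh" (len 4), cursors c1@2 c2@4, authorship ....
After op 3 (add_cursor(4)): buffer="xvkh" (len 4), cursors c1@2 c2@4 c3@4, authorship ....
After op 4 (insert('u')): buffer="xvukhuu" (len 7), cursors c1@3 c2@7 c3@7, authorship ..1..23
After op 5 (add_cursor(7)): buffer="xvukhuu" (len 7), cursors c1@3 c2@7 c3@7 c4@7, authorship ..1..23
After op 6 (insert('q')): buffer="xvuqkhuuqqq" (len 11), cursors c1@4 c2@11 c3@11 c4@11, authorship ..11..23234
After op 7 (delete): buffer="xvukhuu" (len 7), cursors c1@3 c2@7 c3@7 c4@7, authorship ..1..23
Authorship (.=original, N=cursor N): . . 1 . . 2 3
Index 2: author = 1

Answer: cursor 1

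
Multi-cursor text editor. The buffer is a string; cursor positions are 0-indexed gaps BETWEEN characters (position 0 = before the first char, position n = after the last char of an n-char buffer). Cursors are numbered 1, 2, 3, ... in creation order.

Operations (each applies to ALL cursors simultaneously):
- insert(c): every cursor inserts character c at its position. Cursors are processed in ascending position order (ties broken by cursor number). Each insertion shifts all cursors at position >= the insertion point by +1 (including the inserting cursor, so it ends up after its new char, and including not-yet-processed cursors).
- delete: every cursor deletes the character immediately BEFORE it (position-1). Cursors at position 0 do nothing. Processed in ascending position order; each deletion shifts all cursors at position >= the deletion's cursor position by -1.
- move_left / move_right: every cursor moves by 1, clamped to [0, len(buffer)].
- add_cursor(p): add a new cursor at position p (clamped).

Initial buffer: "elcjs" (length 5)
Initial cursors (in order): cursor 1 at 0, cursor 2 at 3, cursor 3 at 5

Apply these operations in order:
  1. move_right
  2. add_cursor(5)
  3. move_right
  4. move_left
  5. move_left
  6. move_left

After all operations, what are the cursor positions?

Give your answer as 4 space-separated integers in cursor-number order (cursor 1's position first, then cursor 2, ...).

Answer: 0 2 2 2

Derivation:
After op 1 (move_right): buffer="elcjs" (len 5), cursors c1@1 c2@4 c3@5, authorship .....
After op 2 (add_cursor(5)): buffer="elcjs" (len 5), cursors c1@1 c2@4 c3@5 c4@5, authorship .....
After op 3 (move_right): buffer="elcjs" (len 5), cursors c1@2 c2@5 c3@5 c4@5, authorship .....
After op 4 (move_left): buffer="elcjs" (len 5), cursors c1@1 c2@4 c3@4 c4@4, authorship .....
After op 5 (move_left): buffer="elcjs" (len 5), cursors c1@0 c2@3 c3@3 c4@3, authorship .....
After op 6 (move_left): buffer="elcjs" (len 5), cursors c1@0 c2@2 c3@2 c4@2, authorship .....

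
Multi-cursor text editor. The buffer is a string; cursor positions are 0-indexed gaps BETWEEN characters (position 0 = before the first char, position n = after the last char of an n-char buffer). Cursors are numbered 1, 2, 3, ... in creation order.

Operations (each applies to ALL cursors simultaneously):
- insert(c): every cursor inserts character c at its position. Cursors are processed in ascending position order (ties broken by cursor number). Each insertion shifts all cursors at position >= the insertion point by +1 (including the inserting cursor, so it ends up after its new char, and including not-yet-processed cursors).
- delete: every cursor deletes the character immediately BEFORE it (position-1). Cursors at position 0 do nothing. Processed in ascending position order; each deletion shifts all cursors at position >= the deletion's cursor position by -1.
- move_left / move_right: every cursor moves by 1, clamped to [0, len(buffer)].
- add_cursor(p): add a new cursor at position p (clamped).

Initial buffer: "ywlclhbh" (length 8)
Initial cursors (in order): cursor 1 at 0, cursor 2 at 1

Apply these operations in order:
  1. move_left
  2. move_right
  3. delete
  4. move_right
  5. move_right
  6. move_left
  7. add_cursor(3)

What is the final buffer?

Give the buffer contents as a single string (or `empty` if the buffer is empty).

After op 1 (move_left): buffer="ywlclhbh" (len 8), cursors c1@0 c2@0, authorship ........
After op 2 (move_right): buffer="ywlclhbh" (len 8), cursors c1@1 c2@1, authorship ........
After op 3 (delete): buffer="wlclhbh" (len 7), cursors c1@0 c2@0, authorship .......
After op 4 (move_right): buffer="wlclhbh" (len 7), cursors c1@1 c2@1, authorship .......
After op 5 (move_right): buffer="wlclhbh" (len 7), cursors c1@2 c2@2, authorship .......
After op 6 (move_left): buffer="wlclhbh" (len 7), cursors c1@1 c2@1, authorship .......
After op 7 (add_cursor(3)): buffer="wlclhbh" (len 7), cursors c1@1 c2@1 c3@3, authorship .......

Answer: wlclhbh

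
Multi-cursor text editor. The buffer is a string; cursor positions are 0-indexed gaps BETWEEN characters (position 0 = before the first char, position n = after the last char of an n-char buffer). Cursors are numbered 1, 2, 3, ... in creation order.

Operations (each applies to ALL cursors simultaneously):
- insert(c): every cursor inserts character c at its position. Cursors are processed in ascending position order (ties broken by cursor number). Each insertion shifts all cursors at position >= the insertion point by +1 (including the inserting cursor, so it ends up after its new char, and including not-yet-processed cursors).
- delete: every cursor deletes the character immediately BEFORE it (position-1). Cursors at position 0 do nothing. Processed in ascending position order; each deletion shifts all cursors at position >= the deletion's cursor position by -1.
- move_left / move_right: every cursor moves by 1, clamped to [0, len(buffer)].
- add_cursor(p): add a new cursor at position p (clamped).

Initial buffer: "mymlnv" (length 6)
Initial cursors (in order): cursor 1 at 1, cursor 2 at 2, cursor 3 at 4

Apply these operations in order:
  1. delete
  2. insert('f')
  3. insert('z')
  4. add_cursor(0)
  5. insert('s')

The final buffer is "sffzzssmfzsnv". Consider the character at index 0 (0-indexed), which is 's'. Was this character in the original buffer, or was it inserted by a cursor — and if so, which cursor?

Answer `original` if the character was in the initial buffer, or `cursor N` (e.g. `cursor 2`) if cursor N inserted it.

After op 1 (delete): buffer="mnv" (len 3), cursors c1@0 c2@0 c3@1, authorship ...
After op 2 (insert('f')): buffer="ffmfnv" (len 6), cursors c1@2 c2@2 c3@4, authorship 12.3..
After op 3 (insert('z')): buffer="ffzzmfznv" (len 9), cursors c1@4 c2@4 c3@7, authorship 1212.33..
After op 4 (add_cursor(0)): buffer="ffzzmfznv" (len 9), cursors c4@0 c1@4 c2@4 c3@7, authorship 1212.33..
After op 5 (insert('s')): buffer="sffzzssmfzsnv" (len 13), cursors c4@1 c1@7 c2@7 c3@11, authorship 4121212.333..
Authorship (.=original, N=cursor N): 4 1 2 1 2 1 2 . 3 3 3 . .
Index 0: author = 4

Answer: cursor 4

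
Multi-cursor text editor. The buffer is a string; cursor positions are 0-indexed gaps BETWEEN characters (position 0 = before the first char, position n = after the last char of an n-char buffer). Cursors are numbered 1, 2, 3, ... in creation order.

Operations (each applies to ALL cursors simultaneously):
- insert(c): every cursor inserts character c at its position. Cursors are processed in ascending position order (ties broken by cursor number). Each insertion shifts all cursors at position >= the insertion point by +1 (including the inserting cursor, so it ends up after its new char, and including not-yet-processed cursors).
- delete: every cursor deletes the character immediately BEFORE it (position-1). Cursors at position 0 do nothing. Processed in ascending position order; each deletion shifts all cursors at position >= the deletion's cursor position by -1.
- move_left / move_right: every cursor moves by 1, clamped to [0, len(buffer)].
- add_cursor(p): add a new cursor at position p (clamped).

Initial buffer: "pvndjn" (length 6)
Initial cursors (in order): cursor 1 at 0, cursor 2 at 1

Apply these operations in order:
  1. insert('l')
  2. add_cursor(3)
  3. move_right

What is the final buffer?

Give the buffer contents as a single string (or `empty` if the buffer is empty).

After op 1 (insert('l')): buffer="lplvndjn" (len 8), cursors c1@1 c2@3, authorship 1.2.....
After op 2 (add_cursor(3)): buffer="lplvndjn" (len 8), cursors c1@1 c2@3 c3@3, authorship 1.2.....
After op 3 (move_right): buffer="lplvndjn" (len 8), cursors c1@2 c2@4 c3@4, authorship 1.2.....

Answer: lplvndjn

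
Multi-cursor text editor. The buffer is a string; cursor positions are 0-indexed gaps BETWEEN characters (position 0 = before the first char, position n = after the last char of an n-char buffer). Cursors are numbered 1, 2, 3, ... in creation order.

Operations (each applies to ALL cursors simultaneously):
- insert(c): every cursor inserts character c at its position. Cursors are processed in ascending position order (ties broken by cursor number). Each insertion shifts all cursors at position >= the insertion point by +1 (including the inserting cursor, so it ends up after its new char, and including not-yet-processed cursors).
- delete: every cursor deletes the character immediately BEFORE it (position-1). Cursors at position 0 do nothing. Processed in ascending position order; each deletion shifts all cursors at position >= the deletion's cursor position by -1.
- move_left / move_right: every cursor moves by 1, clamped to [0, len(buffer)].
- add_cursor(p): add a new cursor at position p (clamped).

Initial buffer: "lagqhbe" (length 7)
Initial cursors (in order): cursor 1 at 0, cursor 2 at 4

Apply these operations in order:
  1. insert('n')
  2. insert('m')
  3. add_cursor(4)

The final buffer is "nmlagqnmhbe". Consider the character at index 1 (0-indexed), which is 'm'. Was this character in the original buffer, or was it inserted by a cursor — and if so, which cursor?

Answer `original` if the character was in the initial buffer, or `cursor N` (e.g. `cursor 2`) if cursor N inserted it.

After op 1 (insert('n')): buffer="nlagqnhbe" (len 9), cursors c1@1 c2@6, authorship 1....2...
After op 2 (insert('m')): buffer="nmlagqnmhbe" (len 11), cursors c1@2 c2@8, authorship 11....22...
After op 3 (add_cursor(4)): buffer="nmlagqnmhbe" (len 11), cursors c1@2 c3@4 c2@8, authorship 11....22...
Authorship (.=original, N=cursor N): 1 1 . . . . 2 2 . . .
Index 1: author = 1

Answer: cursor 1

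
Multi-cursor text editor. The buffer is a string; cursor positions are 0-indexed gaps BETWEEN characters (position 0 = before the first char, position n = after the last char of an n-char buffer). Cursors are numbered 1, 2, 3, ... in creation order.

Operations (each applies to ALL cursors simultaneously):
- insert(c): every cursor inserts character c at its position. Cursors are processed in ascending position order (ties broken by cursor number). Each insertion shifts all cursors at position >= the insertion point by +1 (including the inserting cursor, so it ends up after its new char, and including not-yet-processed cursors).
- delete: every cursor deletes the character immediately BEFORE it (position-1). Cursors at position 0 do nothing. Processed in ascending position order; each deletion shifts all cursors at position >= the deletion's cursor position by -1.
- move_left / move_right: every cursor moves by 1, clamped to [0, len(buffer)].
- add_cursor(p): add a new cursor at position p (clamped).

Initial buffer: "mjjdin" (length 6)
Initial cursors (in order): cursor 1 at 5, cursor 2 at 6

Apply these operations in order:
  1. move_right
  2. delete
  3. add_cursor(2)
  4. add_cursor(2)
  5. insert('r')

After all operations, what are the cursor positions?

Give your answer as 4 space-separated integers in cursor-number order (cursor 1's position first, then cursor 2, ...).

After op 1 (move_right): buffer="mjjdin" (len 6), cursors c1@6 c2@6, authorship ......
After op 2 (delete): buffer="mjjd" (len 4), cursors c1@4 c2@4, authorship ....
After op 3 (add_cursor(2)): buffer="mjjd" (len 4), cursors c3@2 c1@4 c2@4, authorship ....
After op 4 (add_cursor(2)): buffer="mjjd" (len 4), cursors c3@2 c4@2 c1@4 c2@4, authorship ....
After op 5 (insert('r')): buffer="mjrrjdrr" (len 8), cursors c3@4 c4@4 c1@8 c2@8, authorship ..34..12

Answer: 8 8 4 4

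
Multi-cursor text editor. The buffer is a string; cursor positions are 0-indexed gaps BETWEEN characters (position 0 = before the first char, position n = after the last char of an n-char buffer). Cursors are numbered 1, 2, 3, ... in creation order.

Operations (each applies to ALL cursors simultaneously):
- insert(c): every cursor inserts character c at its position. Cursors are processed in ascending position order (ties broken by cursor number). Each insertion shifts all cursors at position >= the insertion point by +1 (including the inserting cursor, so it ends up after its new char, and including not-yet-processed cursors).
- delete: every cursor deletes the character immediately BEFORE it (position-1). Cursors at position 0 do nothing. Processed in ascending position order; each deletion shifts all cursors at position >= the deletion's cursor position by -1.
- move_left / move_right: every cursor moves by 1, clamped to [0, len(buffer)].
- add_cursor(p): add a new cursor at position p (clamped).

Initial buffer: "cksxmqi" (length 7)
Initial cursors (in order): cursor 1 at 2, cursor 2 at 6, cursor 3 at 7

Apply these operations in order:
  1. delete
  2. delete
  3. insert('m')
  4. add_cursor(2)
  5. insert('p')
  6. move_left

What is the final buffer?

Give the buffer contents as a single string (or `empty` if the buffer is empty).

After op 1 (delete): buffer="csxm" (len 4), cursors c1@1 c2@4 c3@4, authorship ....
After op 2 (delete): buffer="s" (len 1), cursors c1@0 c2@1 c3@1, authorship .
After op 3 (insert('m')): buffer="msmm" (len 4), cursors c1@1 c2@4 c3@4, authorship 1.23
After op 4 (add_cursor(2)): buffer="msmm" (len 4), cursors c1@1 c4@2 c2@4 c3@4, authorship 1.23
After op 5 (insert('p')): buffer="mpspmmpp" (len 8), cursors c1@2 c4@4 c2@8 c3@8, authorship 11.42323
After op 6 (move_left): buffer="mpspmmpp" (len 8), cursors c1@1 c4@3 c2@7 c3@7, authorship 11.42323

Answer: mpspmmpp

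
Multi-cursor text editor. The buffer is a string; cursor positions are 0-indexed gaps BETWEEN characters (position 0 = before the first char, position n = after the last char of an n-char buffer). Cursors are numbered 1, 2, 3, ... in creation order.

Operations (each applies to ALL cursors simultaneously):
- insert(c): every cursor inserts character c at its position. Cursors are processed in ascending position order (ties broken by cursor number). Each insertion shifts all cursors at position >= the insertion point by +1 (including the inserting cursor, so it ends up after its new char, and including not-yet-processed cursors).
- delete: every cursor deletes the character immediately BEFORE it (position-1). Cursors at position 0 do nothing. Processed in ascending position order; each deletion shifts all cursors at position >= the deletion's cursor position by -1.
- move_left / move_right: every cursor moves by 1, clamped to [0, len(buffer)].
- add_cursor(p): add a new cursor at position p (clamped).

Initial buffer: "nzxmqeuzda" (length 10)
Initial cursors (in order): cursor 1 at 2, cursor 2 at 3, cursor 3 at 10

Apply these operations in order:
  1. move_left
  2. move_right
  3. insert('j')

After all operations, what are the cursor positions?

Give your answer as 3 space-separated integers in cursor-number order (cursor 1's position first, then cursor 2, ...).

After op 1 (move_left): buffer="nzxmqeuzda" (len 10), cursors c1@1 c2@2 c3@9, authorship ..........
After op 2 (move_right): buffer="nzxmqeuzda" (len 10), cursors c1@2 c2@3 c3@10, authorship ..........
After op 3 (insert('j')): buffer="nzjxjmqeuzdaj" (len 13), cursors c1@3 c2@5 c3@13, authorship ..1.2.......3

Answer: 3 5 13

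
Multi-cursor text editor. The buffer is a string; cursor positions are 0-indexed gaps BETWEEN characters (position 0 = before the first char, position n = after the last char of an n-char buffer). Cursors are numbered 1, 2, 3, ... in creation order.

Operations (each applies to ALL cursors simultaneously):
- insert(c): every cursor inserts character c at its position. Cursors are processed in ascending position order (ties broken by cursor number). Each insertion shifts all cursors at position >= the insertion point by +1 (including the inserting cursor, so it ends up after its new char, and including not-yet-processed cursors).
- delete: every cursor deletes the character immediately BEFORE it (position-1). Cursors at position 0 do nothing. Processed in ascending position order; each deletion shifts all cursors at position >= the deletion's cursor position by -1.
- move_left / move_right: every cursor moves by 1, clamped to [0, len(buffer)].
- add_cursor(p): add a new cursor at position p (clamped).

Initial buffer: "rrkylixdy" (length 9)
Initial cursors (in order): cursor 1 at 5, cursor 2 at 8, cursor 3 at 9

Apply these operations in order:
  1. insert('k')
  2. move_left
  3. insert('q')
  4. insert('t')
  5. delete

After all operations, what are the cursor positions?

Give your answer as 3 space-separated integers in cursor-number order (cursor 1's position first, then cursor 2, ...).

Answer: 6 11 14

Derivation:
After op 1 (insert('k')): buffer="rrkylkixdkyk" (len 12), cursors c1@6 c2@10 c3@12, authorship .....1...2.3
After op 2 (move_left): buffer="rrkylkixdkyk" (len 12), cursors c1@5 c2@9 c3@11, authorship .....1...2.3
After op 3 (insert('q')): buffer="rrkylqkixdqkyqk" (len 15), cursors c1@6 c2@11 c3@14, authorship .....11...22.33
After op 4 (insert('t')): buffer="rrkylqtkixdqtkyqtk" (len 18), cursors c1@7 c2@13 c3@17, authorship .....111...222.333
After op 5 (delete): buffer="rrkylqkixdqkyqk" (len 15), cursors c1@6 c2@11 c3@14, authorship .....11...22.33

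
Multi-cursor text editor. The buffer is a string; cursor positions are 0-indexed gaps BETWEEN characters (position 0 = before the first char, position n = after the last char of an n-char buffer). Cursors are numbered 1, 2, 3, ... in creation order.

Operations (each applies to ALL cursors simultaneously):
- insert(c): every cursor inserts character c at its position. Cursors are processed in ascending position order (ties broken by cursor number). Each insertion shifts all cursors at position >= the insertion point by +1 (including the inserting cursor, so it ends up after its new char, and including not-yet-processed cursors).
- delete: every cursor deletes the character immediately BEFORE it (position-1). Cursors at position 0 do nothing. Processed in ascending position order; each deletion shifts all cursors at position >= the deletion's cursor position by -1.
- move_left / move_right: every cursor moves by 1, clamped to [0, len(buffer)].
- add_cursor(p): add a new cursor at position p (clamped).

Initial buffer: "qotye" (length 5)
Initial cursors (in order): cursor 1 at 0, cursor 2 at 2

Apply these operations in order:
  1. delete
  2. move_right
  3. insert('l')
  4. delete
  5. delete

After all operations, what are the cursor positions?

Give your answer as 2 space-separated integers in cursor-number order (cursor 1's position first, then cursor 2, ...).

Answer: 0 0

Derivation:
After op 1 (delete): buffer="qtye" (len 4), cursors c1@0 c2@1, authorship ....
After op 2 (move_right): buffer="qtye" (len 4), cursors c1@1 c2@2, authorship ....
After op 3 (insert('l')): buffer="qltlye" (len 6), cursors c1@2 c2@4, authorship .1.2..
After op 4 (delete): buffer="qtye" (len 4), cursors c1@1 c2@2, authorship ....
After op 5 (delete): buffer="ye" (len 2), cursors c1@0 c2@0, authorship ..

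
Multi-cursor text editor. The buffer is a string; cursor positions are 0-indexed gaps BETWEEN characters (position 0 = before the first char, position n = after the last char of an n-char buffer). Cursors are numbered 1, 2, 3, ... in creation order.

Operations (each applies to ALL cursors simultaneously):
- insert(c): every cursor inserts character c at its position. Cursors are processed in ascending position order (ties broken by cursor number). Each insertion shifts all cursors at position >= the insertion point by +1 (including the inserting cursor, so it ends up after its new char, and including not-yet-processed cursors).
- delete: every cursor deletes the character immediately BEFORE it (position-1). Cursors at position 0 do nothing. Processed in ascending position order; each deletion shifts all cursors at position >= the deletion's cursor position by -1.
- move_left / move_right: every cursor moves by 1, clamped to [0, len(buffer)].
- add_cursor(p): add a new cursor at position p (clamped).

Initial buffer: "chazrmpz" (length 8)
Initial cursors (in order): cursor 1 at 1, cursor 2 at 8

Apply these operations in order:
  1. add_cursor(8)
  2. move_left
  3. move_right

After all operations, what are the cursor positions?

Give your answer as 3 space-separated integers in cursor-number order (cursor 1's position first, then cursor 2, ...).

Answer: 1 8 8

Derivation:
After op 1 (add_cursor(8)): buffer="chazrmpz" (len 8), cursors c1@1 c2@8 c3@8, authorship ........
After op 2 (move_left): buffer="chazrmpz" (len 8), cursors c1@0 c2@7 c3@7, authorship ........
After op 3 (move_right): buffer="chazrmpz" (len 8), cursors c1@1 c2@8 c3@8, authorship ........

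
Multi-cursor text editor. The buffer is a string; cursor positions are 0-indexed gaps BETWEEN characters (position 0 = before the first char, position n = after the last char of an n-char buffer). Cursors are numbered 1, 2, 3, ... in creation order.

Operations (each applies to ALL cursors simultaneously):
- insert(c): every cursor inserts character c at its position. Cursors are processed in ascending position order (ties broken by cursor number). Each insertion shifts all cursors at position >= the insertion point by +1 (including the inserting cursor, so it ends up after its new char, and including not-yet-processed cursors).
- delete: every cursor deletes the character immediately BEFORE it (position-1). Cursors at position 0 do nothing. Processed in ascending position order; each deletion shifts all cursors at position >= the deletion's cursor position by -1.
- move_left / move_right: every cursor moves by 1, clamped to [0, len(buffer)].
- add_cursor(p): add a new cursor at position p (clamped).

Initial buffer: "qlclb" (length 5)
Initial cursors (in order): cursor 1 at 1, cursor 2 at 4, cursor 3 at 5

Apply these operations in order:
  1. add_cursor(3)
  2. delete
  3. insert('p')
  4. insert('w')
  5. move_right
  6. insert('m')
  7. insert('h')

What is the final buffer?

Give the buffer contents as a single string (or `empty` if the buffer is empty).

Answer: pwlmhpppwwwmmmhhh

Derivation:
After op 1 (add_cursor(3)): buffer="qlclb" (len 5), cursors c1@1 c4@3 c2@4 c3@5, authorship .....
After op 2 (delete): buffer="l" (len 1), cursors c1@0 c2@1 c3@1 c4@1, authorship .
After op 3 (insert('p')): buffer="plppp" (len 5), cursors c1@1 c2@5 c3@5 c4@5, authorship 1.234
After op 4 (insert('w')): buffer="pwlpppwww" (len 9), cursors c1@2 c2@9 c3@9 c4@9, authorship 11.234234
After op 5 (move_right): buffer="pwlpppwww" (len 9), cursors c1@3 c2@9 c3@9 c4@9, authorship 11.234234
After op 6 (insert('m')): buffer="pwlmpppwwwmmm" (len 13), cursors c1@4 c2@13 c3@13 c4@13, authorship 11.1234234234
After op 7 (insert('h')): buffer="pwlmhpppwwwmmmhhh" (len 17), cursors c1@5 c2@17 c3@17 c4@17, authorship 11.11234234234234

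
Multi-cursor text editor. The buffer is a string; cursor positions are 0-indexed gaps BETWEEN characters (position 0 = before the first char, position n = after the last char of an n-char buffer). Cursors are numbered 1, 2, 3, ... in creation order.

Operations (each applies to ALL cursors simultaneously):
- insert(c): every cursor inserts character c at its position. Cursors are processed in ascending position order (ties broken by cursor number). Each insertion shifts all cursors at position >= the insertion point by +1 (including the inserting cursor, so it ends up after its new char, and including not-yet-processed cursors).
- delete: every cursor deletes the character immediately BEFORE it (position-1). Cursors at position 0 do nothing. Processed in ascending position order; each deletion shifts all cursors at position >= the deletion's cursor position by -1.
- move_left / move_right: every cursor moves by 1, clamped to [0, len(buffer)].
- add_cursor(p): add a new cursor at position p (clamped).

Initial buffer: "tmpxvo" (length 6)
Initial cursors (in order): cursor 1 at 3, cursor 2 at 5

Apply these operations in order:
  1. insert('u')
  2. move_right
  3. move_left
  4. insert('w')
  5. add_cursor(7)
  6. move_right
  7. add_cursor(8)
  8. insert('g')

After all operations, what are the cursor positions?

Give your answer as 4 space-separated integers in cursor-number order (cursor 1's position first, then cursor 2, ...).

Answer: 7 14 11 11

Derivation:
After op 1 (insert('u')): buffer="tmpuxvuo" (len 8), cursors c1@4 c2@7, authorship ...1..2.
After op 2 (move_right): buffer="tmpuxvuo" (len 8), cursors c1@5 c2@8, authorship ...1..2.
After op 3 (move_left): buffer="tmpuxvuo" (len 8), cursors c1@4 c2@7, authorship ...1..2.
After op 4 (insert('w')): buffer="tmpuwxvuwo" (len 10), cursors c1@5 c2@9, authorship ...11..22.
After op 5 (add_cursor(7)): buffer="tmpuwxvuwo" (len 10), cursors c1@5 c3@7 c2@9, authorship ...11..22.
After op 6 (move_right): buffer="tmpuwxvuwo" (len 10), cursors c1@6 c3@8 c2@10, authorship ...11..22.
After op 7 (add_cursor(8)): buffer="tmpuwxvuwo" (len 10), cursors c1@6 c3@8 c4@8 c2@10, authorship ...11..22.
After op 8 (insert('g')): buffer="tmpuwxgvuggwog" (len 14), cursors c1@7 c3@11 c4@11 c2@14, authorship ...11.1.2342.2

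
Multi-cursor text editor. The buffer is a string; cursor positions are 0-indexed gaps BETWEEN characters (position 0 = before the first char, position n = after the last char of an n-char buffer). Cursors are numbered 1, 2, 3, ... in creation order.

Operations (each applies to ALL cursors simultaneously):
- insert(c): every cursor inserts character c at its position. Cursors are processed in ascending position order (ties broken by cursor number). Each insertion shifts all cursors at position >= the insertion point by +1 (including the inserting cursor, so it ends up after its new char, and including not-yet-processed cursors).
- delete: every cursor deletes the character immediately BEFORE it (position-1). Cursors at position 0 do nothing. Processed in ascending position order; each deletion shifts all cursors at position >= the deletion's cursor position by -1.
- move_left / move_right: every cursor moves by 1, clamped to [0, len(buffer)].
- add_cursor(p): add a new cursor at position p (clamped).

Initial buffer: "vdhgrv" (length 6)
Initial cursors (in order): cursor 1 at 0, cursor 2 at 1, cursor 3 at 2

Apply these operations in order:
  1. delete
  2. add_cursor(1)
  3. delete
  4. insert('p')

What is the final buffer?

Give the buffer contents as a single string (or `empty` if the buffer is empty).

After op 1 (delete): buffer="hgrv" (len 4), cursors c1@0 c2@0 c3@0, authorship ....
After op 2 (add_cursor(1)): buffer="hgrv" (len 4), cursors c1@0 c2@0 c3@0 c4@1, authorship ....
After op 3 (delete): buffer="grv" (len 3), cursors c1@0 c2@0 c3@0 c4@0, authorship ...
After op 4 (insert('p')): buffer="ppppgrv" (len 7), cursors c1@4 c2@4 c3@4 c4@4, authorship 1234...

Answer: ppppgrv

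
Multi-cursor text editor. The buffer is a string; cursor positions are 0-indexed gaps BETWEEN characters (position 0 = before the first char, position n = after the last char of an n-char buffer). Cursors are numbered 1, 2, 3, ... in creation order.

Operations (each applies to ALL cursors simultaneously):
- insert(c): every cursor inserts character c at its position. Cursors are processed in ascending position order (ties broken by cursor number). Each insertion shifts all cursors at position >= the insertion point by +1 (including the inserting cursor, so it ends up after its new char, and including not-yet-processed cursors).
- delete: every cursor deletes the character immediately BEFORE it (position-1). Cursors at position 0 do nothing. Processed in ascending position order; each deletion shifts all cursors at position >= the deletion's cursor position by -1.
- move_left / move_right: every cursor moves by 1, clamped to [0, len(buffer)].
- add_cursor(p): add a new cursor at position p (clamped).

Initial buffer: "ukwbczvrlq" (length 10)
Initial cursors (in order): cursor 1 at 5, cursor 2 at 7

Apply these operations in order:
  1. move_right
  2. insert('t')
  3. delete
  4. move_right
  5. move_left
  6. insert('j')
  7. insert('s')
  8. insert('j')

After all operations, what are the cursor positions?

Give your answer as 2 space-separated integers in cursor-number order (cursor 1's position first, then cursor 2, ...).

Answer: 9 14

Derivation:
After op 1 (move_right): buffer="ukwbczvrlq" (len 10), cursors c1@6 c2@8, authorship ..........
After op 2 (insert('t')): buffer="ukwbcztvrtlq" (len 12), cursors c1@7 c2@10, authorship ......1..2..
After op 3 (delete): buffer="ukwbczvrlq" (len 10), cursors c1@6 c2@8, authorship ..........
After op 4 (move_right): buffer="ukwbczvrlq" (len 10), cursors c1@7 c2@9, authorship ..........
After op 5 (move_left): buffer="ukwbczvrlq" (len 10), cursors c1@6 c2@8, authorship ..........
After op 6 (insert('j')): buffer="ukwbczjvrjlq" (len 12), cursors c1@7 c2@10, authorship ......1..2..
After op 7 (insert('s')): buffer="ukwbczjsvrjslq" (len 14), cursors c1@8 c2@12, authorship ......11..22..
After op 8 (insert('j')): buffer="ukwbczjsjvrjsjlq" (len 16), cursors c1@9 c2@14, authorship ......111..222..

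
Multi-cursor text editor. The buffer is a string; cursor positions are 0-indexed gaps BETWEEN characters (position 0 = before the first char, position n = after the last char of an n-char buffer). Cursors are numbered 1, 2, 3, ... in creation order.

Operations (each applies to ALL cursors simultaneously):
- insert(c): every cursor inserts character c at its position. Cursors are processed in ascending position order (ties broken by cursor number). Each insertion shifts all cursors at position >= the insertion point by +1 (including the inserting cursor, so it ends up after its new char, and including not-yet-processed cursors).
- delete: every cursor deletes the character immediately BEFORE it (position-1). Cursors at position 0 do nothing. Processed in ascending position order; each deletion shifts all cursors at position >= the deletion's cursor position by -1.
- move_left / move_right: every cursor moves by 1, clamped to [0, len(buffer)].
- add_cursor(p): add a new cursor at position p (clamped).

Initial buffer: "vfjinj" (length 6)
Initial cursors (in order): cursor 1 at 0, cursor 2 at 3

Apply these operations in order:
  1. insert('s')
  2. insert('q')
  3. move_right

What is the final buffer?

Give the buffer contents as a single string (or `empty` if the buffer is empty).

After op 1 (insert('s')): buffer="svfjsinj" (len 8), cursors c1@1 c2@5, authorship 1...2...
After op 2 (insert('q')): buffer="sqvfjsqinj" (len 10), cursors c1@2 c2@7, authorship 11...22...
After op 3 (move_right): buffer="sqvfjsqinj" (len 10), cursors c1@3 c2@8, authorship 11...22...

Answer: sqvfjsqinj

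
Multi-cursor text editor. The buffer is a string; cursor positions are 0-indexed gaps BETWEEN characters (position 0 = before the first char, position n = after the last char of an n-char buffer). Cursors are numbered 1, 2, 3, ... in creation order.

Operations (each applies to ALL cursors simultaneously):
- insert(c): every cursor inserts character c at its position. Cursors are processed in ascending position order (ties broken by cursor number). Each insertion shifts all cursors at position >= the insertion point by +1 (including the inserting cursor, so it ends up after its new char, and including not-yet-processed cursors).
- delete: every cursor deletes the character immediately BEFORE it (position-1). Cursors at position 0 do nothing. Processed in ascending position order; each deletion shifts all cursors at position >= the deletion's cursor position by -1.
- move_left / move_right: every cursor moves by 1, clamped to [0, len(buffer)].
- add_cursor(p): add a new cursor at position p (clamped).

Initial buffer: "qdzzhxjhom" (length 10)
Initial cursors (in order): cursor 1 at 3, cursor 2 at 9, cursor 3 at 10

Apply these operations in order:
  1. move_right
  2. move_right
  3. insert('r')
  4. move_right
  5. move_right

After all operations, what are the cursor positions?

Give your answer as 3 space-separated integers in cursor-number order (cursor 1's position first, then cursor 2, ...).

After op 1 (move_right): buffer="qdzzhxjhom" (len 10), cursors c1@4 c2@10 c3@10, authorship ..........
After op 2 (move_right): buffer="qdzzhxjhom" (len 10), cursors c1@5 c2@10 c3@10, authorship ..........
After op 3 (insert('r')): buffer="qdzzhrxjhomrr" (len 13), cursors c1@6 c2@13 c3@13, authorship .....1.....23
After op 4 (move_right): buffer="qdzzhrxjhomrr" (len 13), cursors c1@7 c2@13 c3@13, authorship .....1.....23
After op 5 (move_right): buffer="qdzzhrxjhomrr" (len 13), cursors c1@8 c2@13 c3@13, authorship .....1.....23

Answer: 8 13 13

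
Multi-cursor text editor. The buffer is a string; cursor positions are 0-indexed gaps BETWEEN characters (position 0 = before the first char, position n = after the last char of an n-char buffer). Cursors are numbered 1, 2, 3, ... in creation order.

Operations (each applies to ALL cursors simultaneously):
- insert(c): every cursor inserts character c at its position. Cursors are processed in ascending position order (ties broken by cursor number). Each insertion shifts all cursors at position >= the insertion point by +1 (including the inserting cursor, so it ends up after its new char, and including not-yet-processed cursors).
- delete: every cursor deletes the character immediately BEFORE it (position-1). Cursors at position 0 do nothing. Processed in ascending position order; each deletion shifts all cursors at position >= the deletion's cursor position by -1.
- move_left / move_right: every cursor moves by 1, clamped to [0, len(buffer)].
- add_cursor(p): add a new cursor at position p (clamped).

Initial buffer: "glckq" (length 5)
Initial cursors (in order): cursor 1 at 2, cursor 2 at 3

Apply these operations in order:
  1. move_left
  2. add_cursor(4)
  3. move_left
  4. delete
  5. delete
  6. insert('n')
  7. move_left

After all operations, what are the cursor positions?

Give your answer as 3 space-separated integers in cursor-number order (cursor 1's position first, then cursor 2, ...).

Answer: 2 2 2

Derivation:
After op 1 (move_left): buffer="glckq" (len 5), cursors c1@1 c2@2, authorship .....
After op 2 (add_cursor(4)): buffer="glckq" (len 5), cursors c1@1 c2@2 c3@4, authorship .....
After op 3 (move_left): buffer="glckq" (len 5), cursors c1@0 c2@1 c3@3, authorship .....
After op 4 (delete): buffer="lkq" (len 3), cursors c1@0 c2@0 c3@1, authorship ...
After op 5 (delete): buffer="kq" (len 2), cursors c1@0 c2@0 c3@0, authorship ..
After op 6 (insert('n')): buffer="nnnkq" (len 5), cursors c1@3 c2@3 c3@3, authorship 123..
After op 7 (move_left): buffer="nnnkq" (len 5), cursors c1@2 c2@2 c3@2, authorship 123..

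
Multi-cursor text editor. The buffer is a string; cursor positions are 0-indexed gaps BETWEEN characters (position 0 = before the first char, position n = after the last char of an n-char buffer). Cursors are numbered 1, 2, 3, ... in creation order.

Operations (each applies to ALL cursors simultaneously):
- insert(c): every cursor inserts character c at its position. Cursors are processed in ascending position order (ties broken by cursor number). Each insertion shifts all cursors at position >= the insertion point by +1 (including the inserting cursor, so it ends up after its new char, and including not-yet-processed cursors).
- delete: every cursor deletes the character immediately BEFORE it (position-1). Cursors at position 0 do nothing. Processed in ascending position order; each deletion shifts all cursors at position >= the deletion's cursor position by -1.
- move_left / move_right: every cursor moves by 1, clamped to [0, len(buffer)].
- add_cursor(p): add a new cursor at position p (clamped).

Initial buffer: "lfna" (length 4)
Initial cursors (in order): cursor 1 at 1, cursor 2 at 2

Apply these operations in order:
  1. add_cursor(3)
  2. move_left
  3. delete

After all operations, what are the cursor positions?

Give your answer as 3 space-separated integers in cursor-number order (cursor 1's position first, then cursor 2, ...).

After op 1 (add_cursor(3)): buffer="lfna" (len 4), cursors c1@1 c2@2 c3@3, authorship ....
After op 2 (move_left): buffer="lfna" (len 4), cursors c1@0 c2@1 c3@2, authorship ....
After op 3 (delete): buffer="na" (len 2), cursors c1@0 c2@0 c3@0, authorship ..

Answer: 0 0 0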